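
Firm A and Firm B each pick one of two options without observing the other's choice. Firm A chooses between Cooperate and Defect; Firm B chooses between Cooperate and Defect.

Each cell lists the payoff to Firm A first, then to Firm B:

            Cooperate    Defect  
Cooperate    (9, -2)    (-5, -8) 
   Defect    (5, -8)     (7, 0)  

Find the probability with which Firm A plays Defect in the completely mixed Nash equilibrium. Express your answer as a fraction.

3/7

Let p be the probability that Firm A plays Cooperate. In a completely mixed equilibrium, Firm B must be indifferent between Cooperate and Defect.
Firm B's expected payoff from Cooperate is −2p − 8(1−p); from Defect it is −8p.
Setting these equal: 6p − 8 = −8p, so p = 4/7.
Therefore Firm A plays Defect with probability 1 − 4/7 = 3/7.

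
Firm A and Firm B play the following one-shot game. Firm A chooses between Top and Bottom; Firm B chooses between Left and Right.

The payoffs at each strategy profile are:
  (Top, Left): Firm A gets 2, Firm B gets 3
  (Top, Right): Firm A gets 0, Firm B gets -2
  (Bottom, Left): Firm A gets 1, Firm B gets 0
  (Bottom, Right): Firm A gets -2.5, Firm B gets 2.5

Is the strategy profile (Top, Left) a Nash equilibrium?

Yes

At (Top, Left), Firm A earns 2; switching to Bottom would give 1, so Firm A has no profitable deviation.
Firm B earns 3; switching to Right would give -2, so Firm B has no profitable deviation.
Neither player can gain by a unilateral deviation, so this profile is a Nash equilibrium.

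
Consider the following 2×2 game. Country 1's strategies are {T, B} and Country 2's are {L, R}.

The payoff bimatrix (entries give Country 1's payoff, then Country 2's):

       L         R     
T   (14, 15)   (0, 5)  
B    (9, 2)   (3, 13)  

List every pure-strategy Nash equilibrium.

(T, L) and (B, R)

(T, L): Country 1 gets 14 ≥ 9 from B, and Country 2 gets 15 ≥ 5 from R — Nash equilibrium.
(T, R): Country 1 prefers B (3 > 0); Country 2 prefers L (15 > 5) — not an equilibrium.
(B, L): Country 1 prefers T (14 > 9); Country 2 prefers R (13 > 2) — not an equilibrium.
(B, R): Country 1 gets 3 ≥ 0 from T, and Country 2 gets 13 ≥ 2 from L — Nash equilibrium.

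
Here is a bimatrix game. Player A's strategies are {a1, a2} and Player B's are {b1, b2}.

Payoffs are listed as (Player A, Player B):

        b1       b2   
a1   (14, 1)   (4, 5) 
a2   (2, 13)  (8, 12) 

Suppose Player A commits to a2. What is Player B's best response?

b1

Against a2, Player B earns 13 from b1 and 12 from b2.
So b1 is the best response.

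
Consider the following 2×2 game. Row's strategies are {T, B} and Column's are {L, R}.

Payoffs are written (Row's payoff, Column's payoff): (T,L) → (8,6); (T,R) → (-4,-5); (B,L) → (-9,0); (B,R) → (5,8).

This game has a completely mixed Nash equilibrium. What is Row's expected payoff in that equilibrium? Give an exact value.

First find q, the probability Column plays L, from Row's indifference between T and B: 8q − 4(1−q) = −9q + 5(1−q), giving q = 9/26.
Since Row is indifferent in equilibrium, Row's expected payoff equals the payoff from either row against (9/26, 17/26). Using T: 8(9/26) − 4(17/26) = 2/13.

2/13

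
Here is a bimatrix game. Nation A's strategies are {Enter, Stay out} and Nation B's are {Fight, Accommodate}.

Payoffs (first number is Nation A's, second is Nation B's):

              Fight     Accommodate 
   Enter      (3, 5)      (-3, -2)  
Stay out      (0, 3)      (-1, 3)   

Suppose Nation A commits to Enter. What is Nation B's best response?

Against Enter, Nation B earns 5 from Fight and -2 from Accommodate.
So Fight is the best response.

Fight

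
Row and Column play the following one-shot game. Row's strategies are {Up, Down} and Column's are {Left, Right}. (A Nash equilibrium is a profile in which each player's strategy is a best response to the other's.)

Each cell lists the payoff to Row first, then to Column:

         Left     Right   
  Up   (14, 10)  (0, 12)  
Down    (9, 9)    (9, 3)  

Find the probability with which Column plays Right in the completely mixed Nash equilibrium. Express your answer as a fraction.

Let y be the probability that Column plays Left. In a completely mixed equilibrium, Row must be indifferent between Up and Down.
Row's expected payoff from Up is 14y; from Down it is 9y + 9(1−y).
Setting these equal: 14y = 9, so y = 9/14.
Therefore Column plays Right with probability 1 − 9/14 = 5/14.

5/14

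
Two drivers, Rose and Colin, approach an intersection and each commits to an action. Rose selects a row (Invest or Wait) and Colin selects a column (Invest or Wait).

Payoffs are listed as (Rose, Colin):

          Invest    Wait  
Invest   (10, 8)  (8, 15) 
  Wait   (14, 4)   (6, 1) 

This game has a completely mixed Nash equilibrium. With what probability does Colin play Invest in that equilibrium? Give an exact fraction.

1/3

Let q be the probability that Colin plays Invest. In a completely mixed equilibrium, Rose must be indifferent between Invest and Wait.
Rose's expected payoff from Invest is 10q + 8(1−q); from Wait it is 14q + 6(1−q).
Setting these equal: 2q + 8 = 8q + 6, so q = 1/3.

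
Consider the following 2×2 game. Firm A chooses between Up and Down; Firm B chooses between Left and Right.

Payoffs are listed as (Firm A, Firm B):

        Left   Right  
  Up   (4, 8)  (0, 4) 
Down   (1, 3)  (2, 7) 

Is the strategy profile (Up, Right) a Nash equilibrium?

No

At (Up, Right), Firm A earns 0; switching to Down would give 2, so Firm A would deviate.
Firm B earns 4; switching to Left would give 8, so Firm B would deviate.
Since at least one player can profitably deviate, this is not a Nash equilibrium.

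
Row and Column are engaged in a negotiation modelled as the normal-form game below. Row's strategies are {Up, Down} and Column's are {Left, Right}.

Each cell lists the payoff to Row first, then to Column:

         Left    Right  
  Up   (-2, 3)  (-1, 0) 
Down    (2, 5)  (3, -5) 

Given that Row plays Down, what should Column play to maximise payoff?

Left

Against Down, Column earns 5 from Left and -5 from Right.
So Left is the best response.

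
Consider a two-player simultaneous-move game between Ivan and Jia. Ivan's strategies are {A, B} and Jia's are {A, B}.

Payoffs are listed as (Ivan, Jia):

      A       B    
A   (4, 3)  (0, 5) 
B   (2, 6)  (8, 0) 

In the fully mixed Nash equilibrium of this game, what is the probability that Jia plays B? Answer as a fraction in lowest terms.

Let q be the probability that Jia plays A. In a completely mixed equilibrium, Ivan must be indifferent between A and B.
Ivan's expected payoff from A is 4q; from B it is 2q + 8(1−q).
Setting these equal: 4q = −6q + 8, so q = 4/5.
Therefore Jia plays B with probability 1 − 4/5 = 1/5.

1/5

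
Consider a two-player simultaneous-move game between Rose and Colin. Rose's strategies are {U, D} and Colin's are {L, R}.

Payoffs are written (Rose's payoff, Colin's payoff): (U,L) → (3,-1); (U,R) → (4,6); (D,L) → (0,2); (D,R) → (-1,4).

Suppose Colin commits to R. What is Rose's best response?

Against R, Rose earns 4 from U and -1 from D.
So U is the best response.

U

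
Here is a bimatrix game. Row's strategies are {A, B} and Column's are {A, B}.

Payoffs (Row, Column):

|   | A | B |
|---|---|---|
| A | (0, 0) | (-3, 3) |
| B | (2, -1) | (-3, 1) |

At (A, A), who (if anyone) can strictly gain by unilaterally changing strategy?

Both

Row at (A, A) earns 0; deviating to B yields 2 — a strict improvement.
Column earns 0; deviating to B yields 3 — a strict improvement.
Both Row and Column have strictly profitable deviations.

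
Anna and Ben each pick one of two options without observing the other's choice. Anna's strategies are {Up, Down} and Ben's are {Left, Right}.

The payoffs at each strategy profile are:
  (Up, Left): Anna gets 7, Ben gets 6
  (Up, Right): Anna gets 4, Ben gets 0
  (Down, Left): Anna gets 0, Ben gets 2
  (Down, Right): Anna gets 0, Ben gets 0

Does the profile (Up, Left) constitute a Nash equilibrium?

At (Up, Left), Anna earns 7; switching to Down would give 0, so Anna has no profitable deviation.
Ben earns 6; switching to Right would give 0, so Ben has no profitable deviation.
Neither player can gain by a unilateral deviation, so this profile is a Nash equilibrium.

Yes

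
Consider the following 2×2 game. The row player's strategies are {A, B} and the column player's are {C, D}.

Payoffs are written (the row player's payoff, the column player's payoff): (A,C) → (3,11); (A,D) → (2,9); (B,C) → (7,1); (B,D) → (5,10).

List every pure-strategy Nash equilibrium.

(B, D)

(A, C): the row player prefers B (7 > 3) — not an equilibrium.
(A, D): the row player prefers B (5 > 2); the column player prefers C (11 > 9) — not an equilibrium.
(B, C): the column player prefers D (10 > 1) — not an equilibrium.
(B, D): the row player gets 5 ≥ 2 from A, and the column player gets 10 ≥ 1 from C — Nash equilibrium.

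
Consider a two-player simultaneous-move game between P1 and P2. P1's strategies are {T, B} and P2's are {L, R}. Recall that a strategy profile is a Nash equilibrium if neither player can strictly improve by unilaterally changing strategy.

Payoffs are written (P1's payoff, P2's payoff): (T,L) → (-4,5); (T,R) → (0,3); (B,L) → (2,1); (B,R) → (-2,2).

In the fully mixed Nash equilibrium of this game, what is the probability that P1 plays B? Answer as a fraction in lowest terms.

Let r be the probability that P1 plays T. In a completely mixed equilibrium, P2 must be indifferent between L and R.
P2's expected payoff from L is 5r + (1−r); from R it is 3r + 2(1−r).
Setting these equal: 4r + 1 = r + 2, so r = 1/3.
Therefore P1 plays B with probability 1 − 1/3 = 2/3.

2/3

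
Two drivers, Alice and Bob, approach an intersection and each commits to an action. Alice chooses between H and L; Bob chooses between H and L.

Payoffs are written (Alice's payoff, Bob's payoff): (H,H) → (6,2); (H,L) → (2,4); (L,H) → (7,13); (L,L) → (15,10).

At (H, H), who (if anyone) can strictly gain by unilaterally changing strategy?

Alice at (H, H) earns 6; deviating to L yields 7 — a strict improvement.
Bob earns 2; deviating to L yields 4 — a strict improvement.
Both Alice and Bob have strictly profitable deviations.

Both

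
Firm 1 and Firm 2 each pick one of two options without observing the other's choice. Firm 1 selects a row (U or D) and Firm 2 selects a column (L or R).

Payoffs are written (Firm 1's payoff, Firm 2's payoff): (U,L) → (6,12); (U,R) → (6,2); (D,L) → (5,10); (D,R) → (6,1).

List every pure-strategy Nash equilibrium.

(U, L): Firm 1 gets 6 ≥ 5 from D, and Firm 2 gets 12 ≥ 2 from R — Nash equilibrium.
(U, R): Firm 2 prefers L (12 > 2) — not an equilibrium.
(D, L): Firm 1 prefers U (6 > 5) — not an equilibrium.
(D, R): Firm 2 prefers L (10 > 1) — not an equilibrium.

(U, L)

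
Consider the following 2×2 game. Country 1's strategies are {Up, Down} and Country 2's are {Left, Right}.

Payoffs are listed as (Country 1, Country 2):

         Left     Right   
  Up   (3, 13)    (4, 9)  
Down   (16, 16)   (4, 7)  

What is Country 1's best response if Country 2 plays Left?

Down

Against Left, Country 1 earns 3 from Up and 16 from Down.
So Down is the best response.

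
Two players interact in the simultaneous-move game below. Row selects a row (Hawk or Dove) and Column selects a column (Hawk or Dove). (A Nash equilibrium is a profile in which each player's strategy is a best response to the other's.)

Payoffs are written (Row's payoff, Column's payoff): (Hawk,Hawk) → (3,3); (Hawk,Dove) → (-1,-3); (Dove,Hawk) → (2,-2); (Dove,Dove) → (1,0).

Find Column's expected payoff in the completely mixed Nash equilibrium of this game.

First find x, the probability Row plays Hawk, from Column's indifference between Hawk and Dove: 3x − 2(1−x) = −3x, giving x = 1/4.
Since Column is indifferent in equilibrium, Column's expected payoff equals the payoff from either column against (1/4, 3/4). Using Hawk: 3(1/4) − 2(3/4) = -3/4.

-3/4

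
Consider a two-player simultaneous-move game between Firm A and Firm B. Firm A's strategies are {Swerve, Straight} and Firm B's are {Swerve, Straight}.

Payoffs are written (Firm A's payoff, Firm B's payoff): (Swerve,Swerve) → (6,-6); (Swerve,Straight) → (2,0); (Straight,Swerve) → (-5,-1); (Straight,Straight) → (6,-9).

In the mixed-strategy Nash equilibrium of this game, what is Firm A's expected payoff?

46/15

First find q, the probability Firm B plays Swerve, from Firm A's indifference between Swerve and Straight: 6q + 2(1−q) = −5q + 6(1−q), giving q = 4/15.
Since Firm A is indifferent in equilibrium, Firm A's expected payoff equals the payoff from either row against (4/15, 11/15). Using Swerve: 6(4/15) + 2(11/15) = 46/15.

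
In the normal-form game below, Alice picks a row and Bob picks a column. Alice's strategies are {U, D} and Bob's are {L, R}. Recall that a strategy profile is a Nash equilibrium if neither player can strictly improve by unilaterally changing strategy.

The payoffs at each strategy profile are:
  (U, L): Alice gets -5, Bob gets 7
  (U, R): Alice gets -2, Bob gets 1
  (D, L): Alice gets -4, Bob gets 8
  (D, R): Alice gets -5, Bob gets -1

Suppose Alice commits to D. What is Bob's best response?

L

Against D, Bob earns 8 from L and -1 from R.
So L is the best response.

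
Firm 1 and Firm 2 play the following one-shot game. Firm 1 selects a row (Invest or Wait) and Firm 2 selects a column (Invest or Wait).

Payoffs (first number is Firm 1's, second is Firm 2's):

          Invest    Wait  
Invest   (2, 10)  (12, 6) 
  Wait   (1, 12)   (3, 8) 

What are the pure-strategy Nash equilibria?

(Invest, Invest)

(Invest, Invest): Firm 1 gets 2 ≥ 1 from Wait, and Firm 2 gets 10 ≥ 6 from Wait — Nash equilibrium.
(Invest, Wait): Firm 2 prefers Invest (10 > 6) — not an equilibrium.
(Wait, Invest): Firm 1 prefers Invest (2 > 1) — not an equilibrium.
(Wait, Wait): Firm 1 prefers Invest (12 > 3); Firm 2 prefers Invest (12 > 8) — not an equilibrium.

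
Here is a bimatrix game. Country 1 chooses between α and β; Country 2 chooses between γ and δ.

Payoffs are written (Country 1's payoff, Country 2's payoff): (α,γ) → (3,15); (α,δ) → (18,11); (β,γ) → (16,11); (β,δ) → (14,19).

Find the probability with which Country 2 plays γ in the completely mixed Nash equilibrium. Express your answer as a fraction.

Let q be the probability that Country 2 plays γ. In a completely mixed equilibrium, Country 1 must be indifferent between α and β.
Country 1's expected payoff from α is 3q + 18(1−q); from β it is 16q + 14(1−q).
Setting these equal: −15q + 18 = 2q + 14, so q = 4/17.

4/17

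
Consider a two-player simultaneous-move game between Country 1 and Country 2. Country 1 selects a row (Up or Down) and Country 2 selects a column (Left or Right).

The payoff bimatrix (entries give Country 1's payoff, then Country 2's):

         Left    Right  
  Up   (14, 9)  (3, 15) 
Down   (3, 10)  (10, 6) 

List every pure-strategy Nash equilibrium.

(Up, Left): Country 2 prefers Right (15 > 9) — not an equilibrium.
(Up, Right): Country 1 prefers Down (10 > 3) — not an equilibrium.
(Down, Left): Country 1 prefers Up (14 > 3) — not an equilibrium.
(Down, Right): Country 2 prefers Left (10 > 6) — not an equilibrium.

none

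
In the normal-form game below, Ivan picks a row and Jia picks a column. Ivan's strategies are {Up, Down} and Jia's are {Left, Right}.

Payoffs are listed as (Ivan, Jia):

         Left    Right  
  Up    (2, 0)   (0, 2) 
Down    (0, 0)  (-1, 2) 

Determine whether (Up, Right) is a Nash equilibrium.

At (Up, Right), Ivan earns 0; switching to Down would give -1, so Ivan has no profitable deviation.
Jia earns 2; switching to Left would give 0, so Jia has no profitable deviation.
Neither player can gain by a unilateral deviation, so this profile is a Nash equilibrium.

Yes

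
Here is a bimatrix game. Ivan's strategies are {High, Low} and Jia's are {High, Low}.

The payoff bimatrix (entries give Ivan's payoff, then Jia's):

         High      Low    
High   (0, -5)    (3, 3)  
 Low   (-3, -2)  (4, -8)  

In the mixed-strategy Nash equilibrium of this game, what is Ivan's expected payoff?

First find q, the probability Jia plays High, from Ivan's indifference between High and Low: 3(1−q) = −3q + 4(1−q), giving q = 1/4.
Since Ivan is indifferent in equilibrium, Ivan's expected payoff equals the payoff from either row against (1/4, 3/4). Using High: 3(3/4) = 9/4.

9/4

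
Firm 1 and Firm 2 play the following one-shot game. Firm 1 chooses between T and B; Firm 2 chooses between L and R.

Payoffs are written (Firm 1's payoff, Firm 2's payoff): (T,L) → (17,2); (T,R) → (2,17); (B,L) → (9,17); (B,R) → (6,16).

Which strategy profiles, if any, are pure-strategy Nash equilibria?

none

(T, L): Firm 2 prefers R (17 > 2) — not an equilibrium.
(T, R): Firm 1 prefers B (6 > 2) — not an equilibrium.
(B, L): Firm 1 prefers T (17 > 9) — not an equilibrium.
(B, R): Firm 2 prefers L (17 > 16) — not an equilibrium.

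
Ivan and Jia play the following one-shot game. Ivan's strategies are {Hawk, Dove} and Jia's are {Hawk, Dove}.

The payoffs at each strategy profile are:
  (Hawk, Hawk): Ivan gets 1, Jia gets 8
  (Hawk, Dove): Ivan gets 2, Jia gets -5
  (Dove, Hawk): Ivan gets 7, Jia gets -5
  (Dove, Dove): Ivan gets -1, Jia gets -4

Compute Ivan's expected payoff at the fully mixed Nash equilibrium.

5/3

First find q, the probability Jia plays Hawk, from Ivan's indifference between Hawk and Dove: q + 2(1−q) = 7q − (1−q), giving q = 1/3.
Since Ivan is indifferent in equilibrium, Ivan's expected payoff equals the payoff from either row against (1/3, 2/3). Using Hawk: (1/3) + 2(2/3) = 5/3.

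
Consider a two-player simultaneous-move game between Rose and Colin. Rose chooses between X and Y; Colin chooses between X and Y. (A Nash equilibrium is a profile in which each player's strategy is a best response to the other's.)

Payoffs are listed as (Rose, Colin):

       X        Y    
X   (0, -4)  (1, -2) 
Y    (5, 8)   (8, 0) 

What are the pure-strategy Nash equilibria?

(X, X): Rose prefers Y (5 > 0); Colin prefers Y (-2 > -4) — not an equilibrium.
(X, Y): Rose prefers Y (8 > 1) — not an equilibrium.
(Y, X): Rose gets 5 ≥ 0 from X, and Colin gets 8 ≥ 0 from Y — Nash equilibrium.
(Y, Y): Colin prefers X (8 > 0) — not an equilibrium.

(Y, X)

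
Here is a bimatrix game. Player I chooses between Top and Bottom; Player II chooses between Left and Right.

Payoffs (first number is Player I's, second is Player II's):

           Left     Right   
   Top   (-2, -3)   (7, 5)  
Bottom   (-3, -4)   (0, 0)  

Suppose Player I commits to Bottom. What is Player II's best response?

Right

Against Bottom, Player II earns -4 from Left and 0 from Right.
So Right is the best response.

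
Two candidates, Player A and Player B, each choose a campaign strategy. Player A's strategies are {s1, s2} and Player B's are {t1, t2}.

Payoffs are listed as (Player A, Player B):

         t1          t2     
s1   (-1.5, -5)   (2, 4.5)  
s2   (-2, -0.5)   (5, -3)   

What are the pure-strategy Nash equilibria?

none

(s1, t1): Player B prefers t2 (4.5 > -5) — not an equilibrium.
(s1, t2): Player A prefers s2 (5 > 2) — not an equilibrium.
(s2, t1): Player A prefers s1 (-1.5 > -2) — not an equilibrium.
(s2, t2): Player B prefers t1 (-0.5 > -3) — not an equilibrium.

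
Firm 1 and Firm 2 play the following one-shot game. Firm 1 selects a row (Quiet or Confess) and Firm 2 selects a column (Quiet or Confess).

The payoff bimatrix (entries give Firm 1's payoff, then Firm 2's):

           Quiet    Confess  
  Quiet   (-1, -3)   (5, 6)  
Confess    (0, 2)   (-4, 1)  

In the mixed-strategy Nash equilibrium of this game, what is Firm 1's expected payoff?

-2/5

First find q, the probability Firm 2 plays Quiet, from Firm 1's indifference between Quiet and Confess: −q + 5(1−q) = −4(1−q), giving q = 9/10.
Since Firm 1 is indifferent in equilibrium, Firm 1's expected payoff equals the payoff from either row against (9/10, 1/10). Using Quiet: −(9/10) + 5(1/10) = -2/5.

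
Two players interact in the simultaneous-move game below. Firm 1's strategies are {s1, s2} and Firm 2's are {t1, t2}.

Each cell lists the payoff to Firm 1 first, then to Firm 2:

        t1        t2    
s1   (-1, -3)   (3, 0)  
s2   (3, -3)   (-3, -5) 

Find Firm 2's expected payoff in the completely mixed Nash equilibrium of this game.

-3

First find p, the probability Firm 1 plays s1, from Firm 2's indifference between t1 and t2: −3p − 3(1−p) = −5(1−p), giving p = 2/5.
Since Firm 2 is indifferent in equilibrium, Firm 2's expected payoff equals the payoff from either column against (2/5, 3/5). Using t1: −3(2/5) − 3(3/5) = -3.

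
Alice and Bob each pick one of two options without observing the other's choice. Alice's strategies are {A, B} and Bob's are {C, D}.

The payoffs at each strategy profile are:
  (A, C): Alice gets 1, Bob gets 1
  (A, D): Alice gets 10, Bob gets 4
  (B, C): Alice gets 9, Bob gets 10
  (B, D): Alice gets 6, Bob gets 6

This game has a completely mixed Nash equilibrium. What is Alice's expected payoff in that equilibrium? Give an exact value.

First find y, the probability Bob plays C, from Alice's indifference between A and B: y + 10(1−y) = 9y + 6(1−y), giving y = 1/3.
Since Alice is indifferent in equilibrium, Alice's expected payoff equals the payoff from either row against (1/3, 2/3). Using A: (1/3) + 10(2/3) = 7.

7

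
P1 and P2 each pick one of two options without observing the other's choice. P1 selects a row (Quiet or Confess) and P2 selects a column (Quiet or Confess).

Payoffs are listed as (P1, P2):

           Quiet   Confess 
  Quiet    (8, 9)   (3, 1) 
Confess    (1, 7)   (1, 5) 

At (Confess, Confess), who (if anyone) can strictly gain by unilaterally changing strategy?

Both

P1 at (Confess, Confess) earns 1; deviating to Quiet yields 3 — a strict improvement.
P2 earns 5; deviating to Quiet yields 7 — a strict improvement.
Both P1 and P2 have strictly profitable deviations.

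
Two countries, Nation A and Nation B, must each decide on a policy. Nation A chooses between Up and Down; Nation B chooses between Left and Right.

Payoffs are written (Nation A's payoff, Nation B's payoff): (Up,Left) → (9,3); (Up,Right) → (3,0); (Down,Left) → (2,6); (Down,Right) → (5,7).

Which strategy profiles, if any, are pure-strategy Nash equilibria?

(Up, Left): Nation A gets 9 ≥ 2 from Down, and Nation B gets 3 ≥ 0 from Right — Nash equilibrium.
(Up, Right): Nation A prefers Down (5 > 3); Nation B prefers Left (3 > 0) — not an equilibrium.
(Down, Left): Nation A prefers Up (9 > 2); Nation B prefers Right (7 > 6) — not an equilibrium.
(Down, Right): Nation A gets 5 ≥ 3 from Up, and Nation B gets 7 ≥ 6 from Left — Nash equilibrium.

(Up, Left) and (Down, Right)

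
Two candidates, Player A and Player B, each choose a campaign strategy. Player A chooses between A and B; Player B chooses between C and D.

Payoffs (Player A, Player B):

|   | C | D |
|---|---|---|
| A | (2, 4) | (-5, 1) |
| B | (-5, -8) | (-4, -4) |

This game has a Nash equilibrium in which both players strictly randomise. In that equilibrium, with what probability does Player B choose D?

7/8

Let y be the probability that Player B plays C. In a completely mixed equilibrium, Player A must be indifferent between A and B.
Player A's expected payoff from A is 2y − 5(1−y); from B it is −5y − 4(1−y).
Setting these equal: 7y − 5 = −y − 4, so y = 1/8.
Therefore Player B plays D with probability 1 − 1/8 = 7/8.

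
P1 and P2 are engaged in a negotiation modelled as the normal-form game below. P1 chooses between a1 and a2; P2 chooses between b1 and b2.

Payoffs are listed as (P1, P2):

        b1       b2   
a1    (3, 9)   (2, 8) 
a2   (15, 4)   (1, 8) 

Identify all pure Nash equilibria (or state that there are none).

(a1, b1): P1 prefers a2 (15 > 3) — not an equilibrium.
(a1, b2): P2 prefers b1 (9 > 8) — not an equilibrium.
(a2, b1): P2 prefers b2 (8 > 4) — not an equilibrium.
(a2, b2): P1 prefers a1 (2 > 1) — not an equilibrium.

none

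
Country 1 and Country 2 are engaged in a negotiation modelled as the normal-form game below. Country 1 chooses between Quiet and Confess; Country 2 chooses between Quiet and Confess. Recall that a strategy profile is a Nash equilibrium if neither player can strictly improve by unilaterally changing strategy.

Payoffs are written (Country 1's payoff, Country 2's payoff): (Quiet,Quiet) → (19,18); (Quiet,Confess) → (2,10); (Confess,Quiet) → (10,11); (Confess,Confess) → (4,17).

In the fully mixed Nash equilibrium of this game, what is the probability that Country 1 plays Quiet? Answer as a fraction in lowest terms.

Let r be the probability that Country 1 plays Quiet. In a completely mixed equilibrium, Country 2 must be indifferent between Quiet and Confess.
Country 2's expected payoff from Quiet is 18r + 11(1−r); from Confess it is 10r + 17(1−r).
Setting these equal: 7r + 11 = −7r + 17, so r = 3/7.

3/7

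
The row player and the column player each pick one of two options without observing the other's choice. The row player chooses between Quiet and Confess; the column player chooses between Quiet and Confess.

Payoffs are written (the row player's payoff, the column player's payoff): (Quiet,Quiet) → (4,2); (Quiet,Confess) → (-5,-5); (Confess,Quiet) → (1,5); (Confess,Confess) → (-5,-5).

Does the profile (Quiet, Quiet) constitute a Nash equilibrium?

Yes

At (Quiet, Quiet), the row player earns 4; switching to Confess would give 1, so the row player has no profitable deviation.
The column player earns 2; switching to Confess would give -5, so the column player has no profitable deviation.
Neither player can gain by a unilateral deviation, so this profile is a Nash equilibrium.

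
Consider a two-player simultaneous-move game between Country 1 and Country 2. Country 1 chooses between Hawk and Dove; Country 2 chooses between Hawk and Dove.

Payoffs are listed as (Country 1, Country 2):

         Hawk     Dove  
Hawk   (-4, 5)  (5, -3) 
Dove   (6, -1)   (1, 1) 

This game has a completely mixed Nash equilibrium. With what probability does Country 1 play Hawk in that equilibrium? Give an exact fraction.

1/5

Let p be the probability that Country 1 plays Hawk. In a completely mixed equilibrium, Country 2 must be indifferent between Hawk and Dove.
Country 2's expected payoff from Hawk is 5p − (1−p); from Dove it is −3p + (1−p).
Setting these equal: 6p − 1 = −4p + 1, so p = 1/5.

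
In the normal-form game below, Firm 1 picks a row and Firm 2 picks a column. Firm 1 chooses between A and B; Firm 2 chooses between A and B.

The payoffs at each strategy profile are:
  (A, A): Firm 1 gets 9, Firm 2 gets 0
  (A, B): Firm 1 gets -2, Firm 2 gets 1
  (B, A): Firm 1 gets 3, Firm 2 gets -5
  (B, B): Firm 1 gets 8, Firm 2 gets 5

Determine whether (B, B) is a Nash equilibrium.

Yes

At (B, B), Firm 1 earns 8; switching to A would give -2, so Firm 1 has no profitable deviation.
Firm 2 earns 5; switching to A would give -5, so Firm 2 has no profitable deviation.
Neither player can gain by a unilateral deviation, so this profile is a Nash equilibrium.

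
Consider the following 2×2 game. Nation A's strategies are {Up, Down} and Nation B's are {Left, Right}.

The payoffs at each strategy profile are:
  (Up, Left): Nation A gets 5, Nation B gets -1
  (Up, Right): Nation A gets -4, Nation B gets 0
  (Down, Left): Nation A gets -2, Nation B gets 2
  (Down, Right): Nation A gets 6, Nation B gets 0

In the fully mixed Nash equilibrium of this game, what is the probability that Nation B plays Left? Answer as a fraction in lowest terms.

10/17

Let q be the probability that Nation B plays Left. In a completely mixed equilibrium, Nation A must be indifferent between Up and Down.
Nation A's expected payoff from Up is 5q − 4(1−q); from Down it is −2q + 6(1−q).
Setting these equal: 9q − 4 = −8q + 6, so q = 10/17.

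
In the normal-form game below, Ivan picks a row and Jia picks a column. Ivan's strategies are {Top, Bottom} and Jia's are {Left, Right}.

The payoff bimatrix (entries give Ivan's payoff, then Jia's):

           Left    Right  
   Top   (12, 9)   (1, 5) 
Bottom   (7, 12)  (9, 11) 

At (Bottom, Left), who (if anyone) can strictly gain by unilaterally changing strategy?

Ivan

Ivan at (Bottom, Left) earns 7; deviating to Top yields 12 — a strict improvement.
Jia earns 12; deviating to Right yields 11 — not better.
Only Ivan has a strictly profitable deviation.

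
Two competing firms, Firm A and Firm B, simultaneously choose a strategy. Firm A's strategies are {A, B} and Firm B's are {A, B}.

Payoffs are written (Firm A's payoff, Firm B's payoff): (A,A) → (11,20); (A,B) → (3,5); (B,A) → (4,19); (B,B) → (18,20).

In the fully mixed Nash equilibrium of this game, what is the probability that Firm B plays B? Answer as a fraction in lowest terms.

Let y be the probability that Firm B plays A. In a completely mixed equilibrium, Firm A must be indifferent between A and B.
Firm A's expected payoff from A is 11y + 3(1−y); from B it is 4y + 18(1−y).
Setting these equal: 8y + 3 = −14y + 18, so y = 15/22.
Therefore Firm B plays B with probability 1 − 15/22 = 7/22.

7/22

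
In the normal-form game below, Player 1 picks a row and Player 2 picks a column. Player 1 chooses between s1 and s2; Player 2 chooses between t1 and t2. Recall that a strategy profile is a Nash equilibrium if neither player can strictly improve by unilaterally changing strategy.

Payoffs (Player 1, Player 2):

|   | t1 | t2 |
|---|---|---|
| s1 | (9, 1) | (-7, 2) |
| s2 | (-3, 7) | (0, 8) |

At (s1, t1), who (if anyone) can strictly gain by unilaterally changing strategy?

Player 2

Player 1 at (s1, t1) earns 9; deviating to s2 yields -3 — not better.
Player 2 earns 1; deviating to t2 yields 2 — a strict improvement.
Only Player 2 has a strictly profitable deviation.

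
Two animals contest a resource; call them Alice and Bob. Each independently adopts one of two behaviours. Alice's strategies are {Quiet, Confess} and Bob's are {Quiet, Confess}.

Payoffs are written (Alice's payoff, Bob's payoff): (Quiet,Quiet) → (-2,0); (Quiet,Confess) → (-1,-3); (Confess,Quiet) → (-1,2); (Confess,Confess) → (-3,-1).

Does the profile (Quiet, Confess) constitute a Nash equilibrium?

No

At (Quiet, Confess), Alice earns -1; switching to Confess would give -3, so Alice has no profitable deviation.
Bob earns -3; switching to Quiet would give 0, so Bob would deviate.
Since at least one player can profitably deviate, this is not a Nash equilibrium.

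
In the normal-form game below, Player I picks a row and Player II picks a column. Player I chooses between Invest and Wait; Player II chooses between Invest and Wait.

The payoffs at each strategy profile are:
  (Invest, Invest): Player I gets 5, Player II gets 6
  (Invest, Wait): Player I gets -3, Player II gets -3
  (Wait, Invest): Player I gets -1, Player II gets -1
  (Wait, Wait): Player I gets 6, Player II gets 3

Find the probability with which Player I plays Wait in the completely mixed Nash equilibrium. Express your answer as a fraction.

9/13

Let r be the probability that Player I plays Invest. In a completely mixed equilibrium, Player II must be indifferent between Invest and Wait.
Player II's expected payoff from Invest is 6r − (1−r); from Wait it is −3r + 3(1−r).
Setting these equal: 7r − 1 = −6r + 3, so r = 4/13.
Therefore Player I plays Wait with probability 1 − 4/13 = 9/13.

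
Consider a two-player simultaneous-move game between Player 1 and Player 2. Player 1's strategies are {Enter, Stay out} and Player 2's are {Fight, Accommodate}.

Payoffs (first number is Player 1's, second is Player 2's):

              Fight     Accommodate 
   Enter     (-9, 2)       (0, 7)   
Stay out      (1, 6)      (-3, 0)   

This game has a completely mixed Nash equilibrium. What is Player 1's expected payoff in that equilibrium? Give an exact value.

First find y, the probability Player 2 plays Fight, from Player 1's indifference between Enter and Stay out: −9y = y − 3(1−y), giving y = 3/13.
Since Player 1 is indifferent in equilibrium, Player 1's expected payoff equals the payoff from either row against (3/13, 10/13). Using Enter: −9(3/13) = -27/13.

-27/13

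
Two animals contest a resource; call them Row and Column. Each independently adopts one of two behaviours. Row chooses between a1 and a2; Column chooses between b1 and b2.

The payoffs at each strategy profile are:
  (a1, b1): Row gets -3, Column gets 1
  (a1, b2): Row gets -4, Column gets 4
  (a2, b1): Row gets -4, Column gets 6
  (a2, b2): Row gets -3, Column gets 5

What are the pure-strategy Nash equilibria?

(a1, b1): Column prefers b2 (4 > 1) — not an equilibrium.
(a1, b2): Row prefers a2 (-3 > -4) — not an equilibrium.
(a2, b1): Row prefers a1 (-3 > -4) — not an equilibrium.
(a2, b2): Column prefers b1 (6 > 5) — not an equilibrium.

none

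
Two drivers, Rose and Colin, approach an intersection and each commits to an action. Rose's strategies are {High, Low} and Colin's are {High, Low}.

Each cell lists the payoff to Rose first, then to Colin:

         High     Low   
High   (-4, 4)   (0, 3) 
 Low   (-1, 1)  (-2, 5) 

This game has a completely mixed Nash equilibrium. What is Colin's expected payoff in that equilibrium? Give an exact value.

17/5

First find p, the probability Rose plays High, from Colin's indifference between High and Low: 4p + (1−p) = 3p + 5(1−p), giving p = 4/5.
Since Colin is indifferent in equilibrium, Colin's expected payoff equals the payoff from either column against (4/5, 1/5). Using High: 4(4/5) + (1/5) = 17/5.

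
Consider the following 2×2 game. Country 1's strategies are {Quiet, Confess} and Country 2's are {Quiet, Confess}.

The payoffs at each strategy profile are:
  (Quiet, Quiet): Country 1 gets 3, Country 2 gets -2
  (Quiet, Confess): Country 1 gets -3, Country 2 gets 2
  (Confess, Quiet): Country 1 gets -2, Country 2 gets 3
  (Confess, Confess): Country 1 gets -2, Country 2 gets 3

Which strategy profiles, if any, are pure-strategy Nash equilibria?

(Quiet, Quiet): Country 2 prefers Confess (2 > -2) — not an equilibrium.
(Quiet, Confess): Country 1 prefers Confess (-2 > -3) — not an equilibrium.
(Confess, Quiet): Country 1 prefers Quiet (3 > -2) — not an equilibrium.
(Confess, Confess): Country 1 gets -2 ≥ -3 from Quiet, and Country 2 gets 3 ≥ 3 from Quiet — Nash equilibrium.

(Confess, Confess)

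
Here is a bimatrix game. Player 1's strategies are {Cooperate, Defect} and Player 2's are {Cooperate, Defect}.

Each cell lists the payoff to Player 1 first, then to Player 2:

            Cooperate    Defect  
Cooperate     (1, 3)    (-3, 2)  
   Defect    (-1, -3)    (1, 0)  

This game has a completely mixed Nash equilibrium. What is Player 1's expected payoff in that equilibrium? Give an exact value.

-1/3

First find y, the probability Player 2 plays Cooperate, from Player 1's indifference between Cooperate and Defect: y − 3(1−y) = −y + (1−y), giving y = 2/3.
Since Player 1 is indifferent in equilibrium, Player 1's expected payoff equals the payoff from either row against (2/3, 1/3). Using Cooperate: (2/3) − 3(1/3) = -1/3.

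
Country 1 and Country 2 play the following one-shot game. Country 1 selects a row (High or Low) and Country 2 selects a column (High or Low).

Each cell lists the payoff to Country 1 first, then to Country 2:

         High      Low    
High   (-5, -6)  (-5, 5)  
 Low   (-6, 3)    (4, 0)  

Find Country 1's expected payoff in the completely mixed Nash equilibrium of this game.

First find y, the probability Country 2 plays High, from Country 1's indifference between High and Low: −5y − 5(1−y) = −6y + 4(1−y), giving y = 9/10.
Since Country 1 is indifferent in equilibrium, Country 1's expected payoff equals the payoff from either row against (9/10, 1/10). Using High: −5(9/10) − 5(1/10) = -5.

-5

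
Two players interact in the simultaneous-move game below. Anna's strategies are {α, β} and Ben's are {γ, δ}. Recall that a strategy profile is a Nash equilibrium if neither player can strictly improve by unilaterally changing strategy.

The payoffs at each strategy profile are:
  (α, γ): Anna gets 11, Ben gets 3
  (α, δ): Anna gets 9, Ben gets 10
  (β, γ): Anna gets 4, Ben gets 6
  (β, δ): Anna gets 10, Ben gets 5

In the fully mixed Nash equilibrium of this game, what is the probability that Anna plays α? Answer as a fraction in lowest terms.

1/8

Let x be the probability that Anna plays α. In a completely mixed equilibrium, Ben must be indifferent between γ and δ.
Ben's expected payoff from γ is 3x + 6(1−x); from δ it is 10x + 5(1−x).
Setting these equal: −3x + 6 = 5x + 5, so x = 1/8.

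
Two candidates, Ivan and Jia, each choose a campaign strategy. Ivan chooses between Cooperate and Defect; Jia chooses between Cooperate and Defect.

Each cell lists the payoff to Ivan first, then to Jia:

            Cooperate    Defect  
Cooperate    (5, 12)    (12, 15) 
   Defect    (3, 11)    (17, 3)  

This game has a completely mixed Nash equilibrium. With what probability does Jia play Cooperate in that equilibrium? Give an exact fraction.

Let q be the probability that Jia plays Cooperate. In a completely mixed equilibrium, Ivan must be indifferent between Cooperate and Defect.
Ivan's expected payoff from Cooperate is 5q + 12(1−q); from Defect it is 3q + 17(1−q).
Setting these equal: −7q + 12 = −14q + 17, so q = 5/7.

5/7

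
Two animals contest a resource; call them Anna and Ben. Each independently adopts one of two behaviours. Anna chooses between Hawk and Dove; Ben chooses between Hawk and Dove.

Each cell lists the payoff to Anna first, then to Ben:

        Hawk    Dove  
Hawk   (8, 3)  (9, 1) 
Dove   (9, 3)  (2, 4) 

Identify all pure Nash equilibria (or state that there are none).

(Hawk, Hawk): Anna prefers Dove (9 > 8) — not an equilibrium.
(Hawk, Dove): Ben prefers Hawk (3 > 1) — not an equilibrium.
(Dove, Hawk): Ben prefers Dove (4 > 3) — not an equilibrium.
(Dove, Dove): Anna prefers Hawk (9 > 2) — not an equilibrium.

none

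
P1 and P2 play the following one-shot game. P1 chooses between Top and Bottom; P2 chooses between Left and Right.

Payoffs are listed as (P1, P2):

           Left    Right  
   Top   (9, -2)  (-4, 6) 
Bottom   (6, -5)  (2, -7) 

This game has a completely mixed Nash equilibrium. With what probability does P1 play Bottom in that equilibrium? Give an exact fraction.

4/5

Let p be the probability that P1 plays Top. In a completely mixed equilibrium, P2 must be indifferent between Left and Right.
P2's expected payoff from Left is −2p − 5(1−p); from Right it is 6p − 7(1−p).
Setting these equal: 3p − 5 = 13p − 7, so p = 1/5.
Therefore P1 plays Bottom with probability 1 − 1/5 = 4/5.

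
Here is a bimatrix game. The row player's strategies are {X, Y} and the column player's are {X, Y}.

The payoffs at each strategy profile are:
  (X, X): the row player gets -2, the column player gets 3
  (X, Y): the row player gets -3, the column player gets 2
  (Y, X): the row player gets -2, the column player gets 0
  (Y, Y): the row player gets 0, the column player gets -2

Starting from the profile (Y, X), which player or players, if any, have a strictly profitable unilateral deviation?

Neither

The row player at (Y, X) earns -2; deviating to X yields -2 — not better.
The column player earns 0; deviating to Y yields -2 — not better.
Neither player can strictly improve; the profile is a Nash equilibrium.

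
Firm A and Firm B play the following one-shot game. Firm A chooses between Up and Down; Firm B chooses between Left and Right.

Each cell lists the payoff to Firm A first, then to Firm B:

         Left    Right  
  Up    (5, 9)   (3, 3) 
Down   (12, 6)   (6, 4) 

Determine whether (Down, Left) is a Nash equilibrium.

Yes

At (Down, Left), Firm A earns 12; switching to Up would give 5, so Firm A has no profitable deviation.
Firm B earns 6; switching to Right would give 4, so Firm B has no profitable deviation.
Neither player can gain by a unilateral deviation, so this profile is a Nash equilibrium.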